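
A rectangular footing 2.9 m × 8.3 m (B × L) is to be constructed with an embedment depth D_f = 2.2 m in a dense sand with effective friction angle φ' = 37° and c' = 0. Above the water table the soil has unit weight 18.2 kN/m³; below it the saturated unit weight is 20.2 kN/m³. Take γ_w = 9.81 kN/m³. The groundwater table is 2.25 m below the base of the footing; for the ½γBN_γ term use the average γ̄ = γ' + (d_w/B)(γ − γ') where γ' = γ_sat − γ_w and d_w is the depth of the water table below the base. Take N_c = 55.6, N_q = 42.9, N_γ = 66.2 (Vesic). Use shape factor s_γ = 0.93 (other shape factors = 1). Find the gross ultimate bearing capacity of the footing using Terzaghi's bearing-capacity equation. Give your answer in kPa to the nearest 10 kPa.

Overburden at base level: q = 18.2 × 2.2 = 40.04 kPa.
The water table is 2.25 m below the base (< B = 2.9 m), so the ½γBN_γ term uses γ̄ = γ' + (d_w/B)(γ − γ') = 10.39 + (2.25/2.9)(18.2 − 10.39) = 16.449 kN/m³.
Surcharge term q·N_q = 40.04 × 42.9 = 1717.7 kPa; self-weight term 0.5·γ·B·N_γ·s_γ = 0.5 × 16.449 × 2.9 × 66.2 × 0.93 = 1468.5 kPa.
q_ult = 1717.7 + 1468.5 = 3186.2 kPa.

q_ult ≈ 3190 kPa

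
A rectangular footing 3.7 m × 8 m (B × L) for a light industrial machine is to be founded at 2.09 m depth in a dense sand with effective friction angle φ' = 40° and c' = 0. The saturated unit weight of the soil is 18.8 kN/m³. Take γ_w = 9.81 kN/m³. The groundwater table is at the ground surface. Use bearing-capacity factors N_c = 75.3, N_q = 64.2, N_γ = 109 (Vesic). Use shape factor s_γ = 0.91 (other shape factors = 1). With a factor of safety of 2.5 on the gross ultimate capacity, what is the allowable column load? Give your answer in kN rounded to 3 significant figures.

P_all ≈ 33800 kN

γ' = 18.8 − 9.81 = 8.99 kN/m³ (submerged throughout). q = 8.99 × 2.09 = 18.789 kPa; the same γ' applies in the ½γBN_γ term.
q·N_q = 18.789 × 64.2 = 1206.3 kPa
0.5·γ·B·N_γ·s_γ = 0.5 × 8.99 × 3.7 × 109 × 0.91 = 1649.7 kPa
q_ult = 1206.3 + 1649.7 = 2855.9 kPa.
Gross allowable pressure q_all = 2855.9 / 2.5 = 1142.4 kPa.
Footing area = 29.6 m², so allowable column load = 1142.4 × 29.6 = 33814 kN.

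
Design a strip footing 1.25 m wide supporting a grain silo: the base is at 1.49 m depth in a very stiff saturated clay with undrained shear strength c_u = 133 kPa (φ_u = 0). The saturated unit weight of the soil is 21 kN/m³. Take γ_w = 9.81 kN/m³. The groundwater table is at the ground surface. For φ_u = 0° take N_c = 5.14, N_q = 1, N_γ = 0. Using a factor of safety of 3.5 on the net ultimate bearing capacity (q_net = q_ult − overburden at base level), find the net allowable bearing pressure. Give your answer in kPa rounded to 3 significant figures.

q_all(net) ≈ 195 kPa

Water table at ground surface, so effective unit weight γ' = 21 − 9.81 = 11.19 kN/m³ is used throughout; overburden q = 11.19 × 1.49 = 16.673 kPa.
Cohesion term c·N_c = 133 × 5.14 = 683.62 kPa; surcharge term q·N_q = 16.673 × 1 = 16.673 kPa.
q_ult = 683.62 + 16.673 = 700.29 kPa.
q_net = 700.29 − 16.673 = 683.62 kPa.
q_all(net) = 683.62 / 3.5 = 195.32 kPa.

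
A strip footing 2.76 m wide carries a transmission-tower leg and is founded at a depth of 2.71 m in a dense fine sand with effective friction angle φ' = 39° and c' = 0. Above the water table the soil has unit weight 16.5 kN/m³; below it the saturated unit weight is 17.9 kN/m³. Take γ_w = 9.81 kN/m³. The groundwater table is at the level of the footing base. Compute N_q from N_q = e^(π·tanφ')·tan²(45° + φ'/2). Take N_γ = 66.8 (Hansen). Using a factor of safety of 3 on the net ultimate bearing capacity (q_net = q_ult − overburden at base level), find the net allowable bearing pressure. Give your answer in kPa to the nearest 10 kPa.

N_q = e^(π·tan39°)·tan²(64.5°) = 55.96.
Effective surcharge at the founding depth q = γ·D_f = 16.5 × 2.71 = 44.715 kPa.
The water table coincides with the base, so in the self-weight term γ → γ' = 8.09 kN/m³.
q_ult = q·N_q + 0.5·γ·B·N_γ
     = 44.715 × 55.957 + 0.5 × 8.09 × 2.76 × 66.8
     = 2502.1 + 745.77 = 3247.9 kPa.
q_net = 3247.9 − 44.715 = 3203.2 kPa.
q_all(net) = 3203.2 / 3 = 1067.7 kPa.

q_all(net) ≈ 1070 kPa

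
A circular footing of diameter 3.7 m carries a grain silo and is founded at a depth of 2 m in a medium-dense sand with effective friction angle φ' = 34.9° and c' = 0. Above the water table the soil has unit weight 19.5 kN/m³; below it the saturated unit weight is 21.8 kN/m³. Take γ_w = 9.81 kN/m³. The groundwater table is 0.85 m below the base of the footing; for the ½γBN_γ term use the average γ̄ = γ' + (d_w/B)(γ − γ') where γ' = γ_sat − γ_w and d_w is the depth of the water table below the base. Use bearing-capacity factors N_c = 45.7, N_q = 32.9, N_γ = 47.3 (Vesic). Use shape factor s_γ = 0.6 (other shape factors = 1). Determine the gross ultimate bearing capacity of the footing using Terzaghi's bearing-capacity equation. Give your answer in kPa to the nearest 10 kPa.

Overburden at base level: q = 19.5 × 2 = 39 kPa.
The water table is 0.85 m below the base (< B = 3.7 m), so the ½γBN_γ term uses γ̄ = γ' + (d_w/B)(γ − γ') = 11.99 + (0.85/3.7)(19.5 − 11.99) = 13.715 kN/m³.
Surcharge term q·N_q = 39 × 32.9 = 1283.1 kPa; self-weight term 0.5·γ·B·N_γ·s_γ = 0.5 × 13.715 × 3.7 × 47.3 × 0.6 = 720.09 kPa.
q_ult = 1283.1 + 720.09 = 2003.2 kPa.

q_ult ≈ 2000 kPa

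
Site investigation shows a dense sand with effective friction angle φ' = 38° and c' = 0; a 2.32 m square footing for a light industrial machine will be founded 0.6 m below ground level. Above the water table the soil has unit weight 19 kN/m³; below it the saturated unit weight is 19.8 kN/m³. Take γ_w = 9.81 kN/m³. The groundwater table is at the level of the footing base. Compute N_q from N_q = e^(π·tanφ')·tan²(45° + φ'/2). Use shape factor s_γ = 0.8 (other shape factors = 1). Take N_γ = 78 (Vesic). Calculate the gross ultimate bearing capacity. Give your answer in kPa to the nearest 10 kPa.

tan38° = 0.7813, so N_q = e^(π×0.7813)·tan²(64°) = 11.64 × 4.204 = 48.93.
Effective surcharge at the founding depth q = γ·D_f = 19 × 0.6 = 11.4 kPa.
The water table coincides with the base, so in the self-weight term γ → γ' = 9.99 kN/m³.
q_ult = q·N_q + 0.5·γ·B·N_γ·s_γ
     = 11.4 × 48.933 + 0.5 × 9.99 × 2.32 × 78 × 0.8
     = 557.84 + 723.12 = 1281 kPa.

q_ult ≈ 1280 kPa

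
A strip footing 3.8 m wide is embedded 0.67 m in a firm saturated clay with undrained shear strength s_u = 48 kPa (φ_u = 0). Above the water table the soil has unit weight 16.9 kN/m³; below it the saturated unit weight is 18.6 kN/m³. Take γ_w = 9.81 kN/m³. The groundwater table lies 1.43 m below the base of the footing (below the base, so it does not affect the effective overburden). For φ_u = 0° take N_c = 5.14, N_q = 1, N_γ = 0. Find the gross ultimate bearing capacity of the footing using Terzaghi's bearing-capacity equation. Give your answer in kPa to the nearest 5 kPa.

q = γ·D_f = 16.9 × 0.67 = 11.323 kPa.
c·N_c = 48 × 5.14 = 246.72 kPa
q·N_q = 11.323 × 1 = 11.323 kPa
q_ult = 246.72 + 11.323 = 258.04 kPa.

q_ult ≈ 260 kPa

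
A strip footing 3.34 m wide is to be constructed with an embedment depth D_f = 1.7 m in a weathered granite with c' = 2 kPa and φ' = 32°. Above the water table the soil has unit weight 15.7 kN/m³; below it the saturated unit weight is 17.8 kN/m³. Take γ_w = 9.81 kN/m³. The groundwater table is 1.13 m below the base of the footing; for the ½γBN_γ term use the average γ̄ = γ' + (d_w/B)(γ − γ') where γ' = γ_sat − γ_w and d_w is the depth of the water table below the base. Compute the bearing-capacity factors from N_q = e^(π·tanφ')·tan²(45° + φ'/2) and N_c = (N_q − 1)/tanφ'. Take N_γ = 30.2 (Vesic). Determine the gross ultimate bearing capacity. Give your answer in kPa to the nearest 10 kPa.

tan32° = 0.6249, so N_q = e^(π×0.6249)·tan²(61°) = 7.121 × 3.255 = 23.18.
N_c = (23.18 − 1)/tan32° = 35.49.
Effective surcharge at the founding depth q = γ·D_f = 15.7 × 1.7 = 26.69 kPa.
With d_w = 1.13 m < B, γ̄ = 7.99 + (1.13/3.34) × (15.7 − 7.99) = 10.598 kN/m³.
q_ult = c·N_c + q·N_q + 0.5·γ·B·N_γ
     = 2 × 35.49 + 26.69 × 23.177 + 0.5 × 10.598 × 3.34 × 30.2
     = 70.981 + 618.59 + 534.52 = 1224.1 kPa.

q_ult ≈ 1220 kPa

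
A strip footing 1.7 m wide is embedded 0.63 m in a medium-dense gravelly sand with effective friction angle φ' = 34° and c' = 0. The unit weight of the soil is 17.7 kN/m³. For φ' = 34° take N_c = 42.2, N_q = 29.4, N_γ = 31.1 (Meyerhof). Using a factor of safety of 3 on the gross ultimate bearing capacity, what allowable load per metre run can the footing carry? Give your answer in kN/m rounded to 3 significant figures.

Overburden at base level: q = 17.7 × 0.63 = 11.151 kPa.
Surcharge term q·N_q = 11.151 × 29.4 = 327.84 kPa; self-weight term 0.5·γ·B·N_γ = 0.5 × 17.7 × 1.7 × 31.1 = 467.9 kPa.
q_ult = 327.84 + 467.9 = 795.74 kPa.
Gross allowable pressure q_all = 795.74 / 3 = 265.25 kPa.
Allowable wall load = q_all × B = 265.25 × 1.7 = 450.92 kN per metre run.

≈ 451 kN/m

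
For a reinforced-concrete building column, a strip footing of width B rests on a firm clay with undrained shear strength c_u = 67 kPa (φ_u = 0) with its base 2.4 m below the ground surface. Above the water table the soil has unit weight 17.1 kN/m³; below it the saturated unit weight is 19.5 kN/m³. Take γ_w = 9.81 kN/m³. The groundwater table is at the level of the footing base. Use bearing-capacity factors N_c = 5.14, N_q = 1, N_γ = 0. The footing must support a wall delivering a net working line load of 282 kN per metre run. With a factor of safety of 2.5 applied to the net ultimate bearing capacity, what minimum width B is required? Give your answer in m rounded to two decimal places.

Effective surcharge at the founding depth q = γ·D_f = 17.1 × 2.4 = 41.04 kPa.
q_ult = c·N_c + q·N_q
     = 67 × 5.14 + 41.04 × 1
     = 344.38 + 41.04 = 385.42 kPa.
For φ = 0 the ½γBN_γ term vanishes, so q_ult is independent of B. q_net = 385.42 − 41.04 = 344.38 kPa; q_all(net) = 344.38/2.5 = 137.75 kPa.
Required width B = w / q_all(net) = 282 / 137.75 = 2.047 m.

B = 2.05 m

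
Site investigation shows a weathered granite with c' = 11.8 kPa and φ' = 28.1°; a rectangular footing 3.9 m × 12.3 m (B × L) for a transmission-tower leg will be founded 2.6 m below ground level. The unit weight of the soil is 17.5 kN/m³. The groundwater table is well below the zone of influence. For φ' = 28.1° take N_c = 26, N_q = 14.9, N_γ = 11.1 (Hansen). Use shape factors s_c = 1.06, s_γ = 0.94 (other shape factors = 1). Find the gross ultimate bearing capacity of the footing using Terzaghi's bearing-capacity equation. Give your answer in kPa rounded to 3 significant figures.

Effective surcharge at the founding depth q = γ·D_f = 17.5 × 2.6 = 45.5 kPa.
q_ult = c·N_c·s_c + q·N_q + 0.5·γ·B·N_γ·s_γ
     = 11.8 × 26 × 1.06 + 45.5 × 14.9 + 0.5 × 17.5 × 3.9 × 11.1 × 0.94
     = 325.21 + 677.95 + 356.06 = 1359.2 kPa.

q_ult ≈ 1360 kPa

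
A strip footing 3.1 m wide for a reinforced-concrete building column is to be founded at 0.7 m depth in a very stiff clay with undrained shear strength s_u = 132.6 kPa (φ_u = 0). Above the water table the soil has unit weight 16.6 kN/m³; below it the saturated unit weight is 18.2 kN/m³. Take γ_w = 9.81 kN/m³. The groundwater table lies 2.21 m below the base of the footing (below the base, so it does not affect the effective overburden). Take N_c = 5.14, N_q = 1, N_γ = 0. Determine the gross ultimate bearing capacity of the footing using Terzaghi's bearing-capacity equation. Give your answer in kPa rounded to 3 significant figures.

q = γ·D_f = 16.6 × 0.7 = 11.62 kPa.
c·N_c = 132.6 × 5.14 = 681.56 kPa
q·N_q = 11.62 × 1 = 11.62 kPa
q_ult = 681.56 + 11.62 = 693.18 kPa.

q_ult ≈ 693 kPa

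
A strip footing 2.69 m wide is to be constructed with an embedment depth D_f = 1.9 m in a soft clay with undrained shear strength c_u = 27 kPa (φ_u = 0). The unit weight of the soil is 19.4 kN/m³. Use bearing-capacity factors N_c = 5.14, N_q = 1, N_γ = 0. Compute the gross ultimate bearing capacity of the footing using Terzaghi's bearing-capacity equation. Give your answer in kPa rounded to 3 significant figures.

Effective surcharge at the founding depth q = γ·D_f = 19.4 × 1.9 = 36.86 kPa.
q_ult = c·N_c + q·N_q
     = 27 × 5.14 + 36.86 × 1
     = 138.78 + 36.86 = 175.64 kPa.

q_ult ≈ 176 kPa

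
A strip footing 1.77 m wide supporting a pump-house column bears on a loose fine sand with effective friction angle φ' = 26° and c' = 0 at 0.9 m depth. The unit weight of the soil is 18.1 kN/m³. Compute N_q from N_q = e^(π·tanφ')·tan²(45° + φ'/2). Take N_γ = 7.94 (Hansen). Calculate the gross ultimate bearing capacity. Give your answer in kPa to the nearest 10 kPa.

q_ult ≈ 320 kPa

tan26° = 0.4877, so N_q = e^(π×0.4877)·tan²(58°) = 4.629 × 2.561 = 11.85.
Overburden at base level: q = 18.1 × 0.9 = 16.29 kPa.
Surcharge term q·N_q = 16.29 × 11.854 = 193.1 kPa; self-weight term 0.5·γ·B·N_γ = 0.5 × 18.1 × 1.77 × 7.94 = 127.19 kPa.
q_ult = 193.1 + 127.19 = 320.29 kPa.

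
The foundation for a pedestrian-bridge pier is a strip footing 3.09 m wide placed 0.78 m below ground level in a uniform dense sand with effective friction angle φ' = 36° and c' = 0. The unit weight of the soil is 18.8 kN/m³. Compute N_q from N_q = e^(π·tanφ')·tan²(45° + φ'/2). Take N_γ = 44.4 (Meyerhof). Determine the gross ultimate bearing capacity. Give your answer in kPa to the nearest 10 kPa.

q_ult ≈ 1840 kPa

tan36° = 0.7265, so N_q = e^(π×0.7265)·tan²(63°) = 9.801 × 3.852 = 37.75.
q = γ·D_f = 18.8 × 0.78 = 14.664 kPa.
q·N_q = 14.664 × 37.752 = 553.6 kPa
0.5·γ·B·N_γ = 0.5 × 18.8 × 3.09 × 44.4 = 1289.6 kPa
q_ult = 553.6 + 1289.6 = 1843.2 kPa.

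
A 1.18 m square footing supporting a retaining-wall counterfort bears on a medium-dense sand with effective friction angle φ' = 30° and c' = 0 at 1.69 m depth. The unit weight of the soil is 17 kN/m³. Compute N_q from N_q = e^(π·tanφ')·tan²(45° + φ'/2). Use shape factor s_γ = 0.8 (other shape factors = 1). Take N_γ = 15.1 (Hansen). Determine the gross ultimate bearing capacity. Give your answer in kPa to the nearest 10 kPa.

tan30° = 0.5774, so N_q = e^(π×0.5774)·tan²(60°) = 6.134 × 3.0 = 18.4.
Overburden at base level: q = 17 × 1.69 = 28.73 kPa.
Surcharge term q·N_q = 28.73 × 18.401 = 528.66 kPa; self-weight term 0.5·γ·B·N_γ·s_γ = 0.5 × 17 × 1.18 × 15.1 × 0.8 = 121.16 kPa.
q_ult = 528.66 + 121.16 = 649.83 kPa.

q_ult ≈ 650 kPa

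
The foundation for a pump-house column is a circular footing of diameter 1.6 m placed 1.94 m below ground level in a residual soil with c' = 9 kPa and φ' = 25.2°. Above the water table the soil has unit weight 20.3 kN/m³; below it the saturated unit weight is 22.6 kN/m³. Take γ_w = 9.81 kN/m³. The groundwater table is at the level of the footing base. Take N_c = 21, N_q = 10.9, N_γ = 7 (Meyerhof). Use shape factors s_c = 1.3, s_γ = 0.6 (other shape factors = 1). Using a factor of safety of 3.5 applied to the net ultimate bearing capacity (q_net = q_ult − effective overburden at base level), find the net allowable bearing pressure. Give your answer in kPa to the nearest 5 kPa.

q_all(net) ≈ 195 kPa

Overburden at base level: q = 20.3 × 1.94 = 39.382 kPa.
Below the base the soil is submerged, so the ½γBN_γ term uses γ' = 22.6 − 9.81 = 12.79 kN/m³.
Cohesion term c·N_c·s_c = 9 × 21 × 1.3 = 245.7 kPa; surcharge term q·N_q = 39.382 × 10.9 = 429.26 kPa; self-weight term 0.5·γ·B·N_γ·s_γ = 0.5 × 12.79 × 1.6 × 7 × 0.6 = 42.974 kPa.
q_ult = 245.7 + 429.26 + 42.974 = 717.94 kPa.
Net ultimate: q_net = 717.94 − 39.382 = 678.56 kPa.
q_all(net) = 678.56 / 3.5 = 193.87 kPa.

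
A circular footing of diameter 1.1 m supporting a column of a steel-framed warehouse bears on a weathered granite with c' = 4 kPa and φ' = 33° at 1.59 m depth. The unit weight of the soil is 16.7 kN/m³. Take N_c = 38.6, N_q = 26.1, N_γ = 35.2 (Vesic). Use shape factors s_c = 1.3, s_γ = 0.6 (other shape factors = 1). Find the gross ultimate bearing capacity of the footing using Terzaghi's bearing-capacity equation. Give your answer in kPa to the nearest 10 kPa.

Effective surcharge at the founding depth q = γ·D_f = 16.7 × 1.59 = 26.553 kPa.
q_ult = c·N_c·s_c + q·N_q + 0.5·γ·B·N_γ·s_γ
     = 4 × 38.6 × 1.3 + 26.553 × 26.1 + 0.5 × 16.7 × 1.1 × 35.2 × 0.6
     = 200.72 + 693.03 + 193.99 = 1087.7 kPa.

q_ult ≈ 1090 kPa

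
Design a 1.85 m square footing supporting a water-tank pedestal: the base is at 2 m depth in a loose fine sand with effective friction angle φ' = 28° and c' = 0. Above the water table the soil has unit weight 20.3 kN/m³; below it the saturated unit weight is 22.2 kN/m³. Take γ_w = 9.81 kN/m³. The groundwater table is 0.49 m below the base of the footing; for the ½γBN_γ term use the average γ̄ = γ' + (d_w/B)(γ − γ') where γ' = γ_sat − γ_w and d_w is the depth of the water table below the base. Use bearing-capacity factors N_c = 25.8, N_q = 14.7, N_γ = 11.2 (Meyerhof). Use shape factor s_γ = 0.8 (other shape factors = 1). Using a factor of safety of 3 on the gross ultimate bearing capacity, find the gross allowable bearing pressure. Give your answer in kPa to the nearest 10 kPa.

q = γ·D_f = 20.3 × 2 = 40.6 kPa.
γ' = 12.39 kN/m³; averaging over the depth B below the base, γ̄ = γ' + (d_w/B)(γ − γ') = 14.485 kN/m³.
q·N_q = 40.6 × 14.7 = 596.82 kPa
0.5·γ·B·N_γ·s_γ = 0.5 × 14.485 × 1.85 × 11.2 × 0.8 = 120.05 kPa
q_ult = 596.82 + 120.05 = 716.87 kPa.
q_all = 716.87 / 3 = 238.96 kPa.

q_all ≈ 240 kPa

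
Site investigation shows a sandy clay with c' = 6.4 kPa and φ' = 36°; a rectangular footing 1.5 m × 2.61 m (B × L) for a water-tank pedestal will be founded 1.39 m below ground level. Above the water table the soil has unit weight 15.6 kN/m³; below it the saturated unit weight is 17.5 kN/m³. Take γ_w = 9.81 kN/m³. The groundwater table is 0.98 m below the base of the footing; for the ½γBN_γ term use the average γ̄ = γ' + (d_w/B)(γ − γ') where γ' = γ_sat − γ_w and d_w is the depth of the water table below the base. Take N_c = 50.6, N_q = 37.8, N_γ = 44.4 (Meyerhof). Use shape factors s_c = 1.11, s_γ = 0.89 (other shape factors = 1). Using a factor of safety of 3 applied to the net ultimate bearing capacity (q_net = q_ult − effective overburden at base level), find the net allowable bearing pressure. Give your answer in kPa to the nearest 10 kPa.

q_all(net) ≈ 510 kPa

Effective surcharge at the founding depth q = γ·D_f = 15.6 × 1.39 = 21.684 kPa.
With d_w = 0.98 m < B, γ̄ = 7.69 + (0.98/1.5) × (15.6 − 7.69) = 12.858 kN/m³.
q_ult = c·N_c·s_c + q·N_q + 0.5·γ·B·N_γ·s_γ
     = 6.4 × 50.6 × 1.11 + 21.684 × 37.8 + 0.5 × 12.858 × 1.5 × 44.4 × 0.89
     = 359.46 + 819.66 + 381.07 = 1560.2 kPa.
Net ultimate: q_net = 1560.2 − 21.684 = 1538.5 kPa.
q_all(net) = 1538.5 / 3 = 512.83 kPa.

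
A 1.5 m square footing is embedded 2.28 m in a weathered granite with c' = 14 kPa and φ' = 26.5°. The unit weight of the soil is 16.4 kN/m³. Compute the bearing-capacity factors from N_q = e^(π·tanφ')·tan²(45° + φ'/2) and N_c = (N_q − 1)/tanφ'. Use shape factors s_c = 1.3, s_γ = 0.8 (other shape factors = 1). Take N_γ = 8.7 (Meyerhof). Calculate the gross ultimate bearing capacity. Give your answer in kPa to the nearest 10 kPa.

q_ult ≈ 970 kPa

tan26.5° = 0.4986, so N_q = e^(π×0.4986)·tan²(58.25°) = 4.789 × 2.611 = 12.51.
N_c = (12.51 − 1)/tan26.5° = 23.08.
q = γ·D_f = 16.4 × 2.28 = 37.392 kPa.
c·N_c·s_c = 14 × 23.078 × 1.3 = 420.02 kPa
q·N_q = 37.392 × 12.506 = 467.63 kPa
0.5·γ·B·N_γ·s_γ = 0.5 × 16.4 × 1.5 × 8.7 × 0.8 = 85.608 kPa
q_ult = 420.02 + 467.63 + 85.608 = 973.26 kPa.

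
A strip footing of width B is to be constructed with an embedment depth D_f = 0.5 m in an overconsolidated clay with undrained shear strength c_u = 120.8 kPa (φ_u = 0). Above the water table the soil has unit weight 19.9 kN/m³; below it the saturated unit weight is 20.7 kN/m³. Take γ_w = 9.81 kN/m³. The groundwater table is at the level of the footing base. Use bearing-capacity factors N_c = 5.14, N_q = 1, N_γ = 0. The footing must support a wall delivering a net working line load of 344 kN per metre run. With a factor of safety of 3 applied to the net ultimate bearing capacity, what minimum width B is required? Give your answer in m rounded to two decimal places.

Overburden at base level: q = 19.9 × 0.5 = 9.95 kPa.
Cohesion term c·N_c = 120.8 × 5.14 = 620.91 kPa; surcharge term q·N_q = 9.95 × 1 = 9.95 kPa.
q_ult = 620.91 + 9.95 = 630.86 kPa.
For φ = 0 the ½γBN_γ term vanishes, so q_ult is independent of B. q_net = 630.86 − 9.95 = 620.91 kPa; q_all(net) = 620.91/3 = 206.97 kPa.
Required width B = w / q_all(net) = 344 / 206.97 = 1.662 m.

B = 1.66 m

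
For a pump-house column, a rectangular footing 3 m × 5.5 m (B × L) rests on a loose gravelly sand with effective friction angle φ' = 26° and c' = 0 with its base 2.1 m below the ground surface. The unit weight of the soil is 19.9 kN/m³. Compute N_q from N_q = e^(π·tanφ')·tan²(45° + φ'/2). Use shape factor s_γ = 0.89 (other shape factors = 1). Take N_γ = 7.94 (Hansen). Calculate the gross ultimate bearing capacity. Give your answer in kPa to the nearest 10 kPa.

tan26° = 0.4877, so N_q = e^(π×0.4877)·tan²(58°) = 4.629 × 2.561 = 11.85.
q = γ·D_f = 19.9 × 2.1 = 41.79 kPa.
q·N_q = 41.79 × 11.854 = 495.39 kPa
0.5·γ·B·N_γ·s_γ = 0.5 × 19.9 × 3 × 7.94 × 0.89 = 210.94 kPa
q_ult = 495.39 + 210.94 = 706.33 kPa.

q_ult ≈ 710 kPa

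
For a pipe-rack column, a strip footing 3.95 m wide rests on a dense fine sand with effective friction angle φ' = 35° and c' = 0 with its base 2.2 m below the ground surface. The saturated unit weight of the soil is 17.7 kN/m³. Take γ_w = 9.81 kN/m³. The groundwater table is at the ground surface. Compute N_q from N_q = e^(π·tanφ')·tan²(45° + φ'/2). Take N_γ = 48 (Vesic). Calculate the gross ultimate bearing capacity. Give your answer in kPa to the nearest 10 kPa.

tan35° = 0.7002, so N_q = e^(π×0.7002)·tan²(62.5°) = 9.023 × 3.69 = 33.3.
Water table at ground surface, so effective unit weight γ' = 17.7 − 9.81 = 7.89 kN/m³ is used throughout; overburden q = 7.89 × 2.2 = 17.358 kPa; the same γ' applies in the ½γBN_γ term.
Surcharge term q·N_q = 17.358 × 33.296 = 577.95 kPa; self-weight term 0.5·γ·B·N_γ = 0.5 × 7.89 × 3.95 × 48 = 747.97 kPa.
q_ult = 577.95 + 747.97 = 1325.9 kPa.

q_ult ≈ 1330 kPa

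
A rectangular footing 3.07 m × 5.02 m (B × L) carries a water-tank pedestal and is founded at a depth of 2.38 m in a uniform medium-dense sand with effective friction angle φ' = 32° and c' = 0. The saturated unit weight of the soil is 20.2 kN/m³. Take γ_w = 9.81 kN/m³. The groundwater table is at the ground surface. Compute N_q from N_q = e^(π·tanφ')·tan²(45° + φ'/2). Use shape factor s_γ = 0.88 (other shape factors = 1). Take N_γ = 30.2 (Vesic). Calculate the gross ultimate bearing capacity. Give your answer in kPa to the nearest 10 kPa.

tan32° = 0.6249, so N_q = e^(π×0.6249)·tan²(61°) = 7.121 × 3.255 = 23.18.
γ' = 20.2 − 9.81 = 10.39 kN/m³ (submerged throughout). q = 10.39 × 2.38 = 24.728 kPa; the same γ' applies in the ½γBN_γ term.
q·N_q = 24.728 × 23.177 = 573.12 kPa
0.5·γ·B·N_γ·s_γ = 0.5 × 10.39 × 3.07 × 30.2 × 0.88 = 423.85 kPa
q_ult = 573.12 + 423.85 = 996.97 kPa.

q_ult ≈ 1000 kPa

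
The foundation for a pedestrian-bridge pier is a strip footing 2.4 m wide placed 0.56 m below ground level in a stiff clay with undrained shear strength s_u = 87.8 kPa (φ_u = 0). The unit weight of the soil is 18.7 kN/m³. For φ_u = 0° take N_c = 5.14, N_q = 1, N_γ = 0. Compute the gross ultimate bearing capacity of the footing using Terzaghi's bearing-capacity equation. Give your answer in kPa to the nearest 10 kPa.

q_ult ≈ 460 kPa

q = γ·D_f = 18.7 × 0.56 = 10.472 kPa.
c·N_c = 87.8 × 5.14 = 451.29 kPa
q·N_q = 10.472 × 1 = 10.472 kPa
q_ult = 451.29 + 10.472 = 461.76 kPa.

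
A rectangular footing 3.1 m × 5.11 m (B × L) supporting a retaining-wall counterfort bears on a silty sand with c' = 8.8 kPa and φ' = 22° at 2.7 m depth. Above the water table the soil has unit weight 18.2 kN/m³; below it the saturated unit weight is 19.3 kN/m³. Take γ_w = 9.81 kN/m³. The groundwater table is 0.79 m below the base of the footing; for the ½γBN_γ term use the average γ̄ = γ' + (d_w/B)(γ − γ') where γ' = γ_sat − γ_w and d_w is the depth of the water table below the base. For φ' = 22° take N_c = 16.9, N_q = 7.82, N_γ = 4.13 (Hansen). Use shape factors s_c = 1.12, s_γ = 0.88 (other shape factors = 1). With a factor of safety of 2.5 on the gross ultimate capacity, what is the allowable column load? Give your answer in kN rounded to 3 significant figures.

P_all ≈ 3910 kN

Overburden at base level: q = 18.2 × 2.7 = 49.14 kPa.
The water table is 0.79 m below the base (< B = 3.1 m), so the ½γBN_γ term uses γ̄ = γ' + (d_w/B)(γ − γ') = 9.49 + (0.79/3.1)(18.2 − 9.49) = 11.71 kN/m³.
Cohesion term c·N_c·s_c = 8.8 × 16.9 × 1.12 = 166.57 kPa; surcharge term q·N_q = 49.14 × 7.82 = 384.27 kPa; self-weight term 0.5·γ·B·N_γ·s_γ = 0.5 × 11.71 × 3.1 × 4.13 × 0.88 = 65.964 kPa.
q_ult = 166.57 + 384.27 + 65.964 = 616.81 kPa.
Gross allowable pressure q_all = 616.81 / 2.5 = 246.72 kPa.
Footing area = 15.841 m², so allowable column load = 246.72 × 15.841 = 3908.3 kN.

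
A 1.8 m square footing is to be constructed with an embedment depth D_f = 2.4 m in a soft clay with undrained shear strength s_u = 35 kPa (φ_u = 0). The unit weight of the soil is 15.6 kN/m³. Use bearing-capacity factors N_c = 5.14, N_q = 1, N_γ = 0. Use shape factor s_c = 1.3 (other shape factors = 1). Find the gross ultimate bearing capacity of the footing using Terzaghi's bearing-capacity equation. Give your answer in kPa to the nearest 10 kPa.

Effective surcharge at the founding depth q = γ·D_f = 15.6 × 2.4 = 37.44 kPa.
q_ult = c·N_c·s_c + q·N_q
     = 35 × 5.14 × 1.3 + 37.44 × 1
     = 233.87 + 37.44 = 271.31 kPa.

q_ult ≈ 270 kPa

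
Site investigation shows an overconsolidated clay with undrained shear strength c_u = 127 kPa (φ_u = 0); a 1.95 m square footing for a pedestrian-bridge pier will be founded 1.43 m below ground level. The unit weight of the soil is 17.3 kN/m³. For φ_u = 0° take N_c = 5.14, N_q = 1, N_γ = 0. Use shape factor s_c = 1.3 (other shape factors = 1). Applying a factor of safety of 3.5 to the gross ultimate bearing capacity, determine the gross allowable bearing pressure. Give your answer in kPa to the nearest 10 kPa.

Overburden at base level: q = 17.3 × 1.43 = 24.739 kPa.
Cohesion term c·N_c·s_c = 127 × 5.14 × 1.3 = 848.61 kPa; surcharge term q·N_q = 24.739 × 1 = 24.739 kPa.
q_ult = 848.61 + 24.739 = 873.35 kPa.
q_all = q_ult / FS = 873.35 / 3.5 = 249.53 kPa.

q_all ≈ 250 kPa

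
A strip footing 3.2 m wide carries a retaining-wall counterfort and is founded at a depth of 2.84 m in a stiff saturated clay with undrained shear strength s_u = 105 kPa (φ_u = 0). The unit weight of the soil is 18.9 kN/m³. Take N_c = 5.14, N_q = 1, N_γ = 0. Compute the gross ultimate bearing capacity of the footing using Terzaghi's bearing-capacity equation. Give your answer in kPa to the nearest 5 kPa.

q_ult ≈ 595 kPa

Overburden at base level: q = 18.9 × 2.84 = 53.676 kPa.
Cohesion term c·N_c = 105 × 5.14 = 539.7 kPa; surcharge term q·N_q = 53.676 × 1 = 53.676 kPa.
q_ult = 539.7 + 53.676 = 593.38 kPa.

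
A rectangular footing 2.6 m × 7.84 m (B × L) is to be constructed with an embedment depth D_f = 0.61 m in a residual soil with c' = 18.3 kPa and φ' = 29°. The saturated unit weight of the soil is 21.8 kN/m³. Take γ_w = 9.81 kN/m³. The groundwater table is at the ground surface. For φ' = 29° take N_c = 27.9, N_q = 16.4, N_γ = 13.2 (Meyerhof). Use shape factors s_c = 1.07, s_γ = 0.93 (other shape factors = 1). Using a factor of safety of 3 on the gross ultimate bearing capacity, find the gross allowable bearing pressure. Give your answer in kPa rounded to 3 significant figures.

Water table at ground surface, so effective unit weight γ' = 21.8 − 9.81 = 11.99 kN/m³ is used throughout; overburden q = 11.99 × 0.61 = 7.3139 kPa; the same γ' applies in the ½γBN_γ term.
Cohesion term c·N_c·s_c = 18.3 × 27.9 × 1.07 = 546.31 kPa; surcharge term q·N_q = 7.3139 × 16.4 = 119.95 kPa; self-weight term 0.5·γ·B·N_γ·s_γ = 0.5 × 11.99 × 2.6 × 13.2 × 0.93 = 191.35 kPa.
q_ult = 546.31 + 119.95 + 191.35 = 857.6 kPa.
q_all = 857.6 / 3 = 285.87 kPa.

q_all ≈ 286 kPa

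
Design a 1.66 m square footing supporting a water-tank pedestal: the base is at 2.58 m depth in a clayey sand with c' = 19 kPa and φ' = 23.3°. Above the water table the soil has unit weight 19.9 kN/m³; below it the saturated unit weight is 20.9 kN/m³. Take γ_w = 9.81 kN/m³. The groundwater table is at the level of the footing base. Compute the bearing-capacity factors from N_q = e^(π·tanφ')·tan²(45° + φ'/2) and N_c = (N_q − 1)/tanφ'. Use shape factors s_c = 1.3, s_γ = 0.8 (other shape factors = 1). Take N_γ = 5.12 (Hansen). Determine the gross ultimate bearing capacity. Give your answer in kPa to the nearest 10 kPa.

tan23.3° = 0.4307, so N_q = e^(π×0.4307)·tan²(56.65°) = 3.869 × 2.309 = 8.93.
N_c = (8.93 − 1)/tan23.3° = 18.42.
q = γ·D_f = 19.9 × 2.58 = 51.342 kPa.
For the ½γBN_γ term take γ' = 20.9 − 9.81 = 11.09 kN/m³ (soil below base is submerged).
c·N_c·s_c = 19 × 18.419 × 1.3 = 454.95 kPa
q·N_q = 51.342 × 8.9325 = 458.61 kPa
0.5·γ·B·N_γ·s_γ = 0.5 × 11.09 × 1.66 × 5.12 × 0.8 = 37.702 kPa
q_ult = 454.95 + 458.61 + 37.702 = 951.27 kPa.

q_ult ≈ 950 kPa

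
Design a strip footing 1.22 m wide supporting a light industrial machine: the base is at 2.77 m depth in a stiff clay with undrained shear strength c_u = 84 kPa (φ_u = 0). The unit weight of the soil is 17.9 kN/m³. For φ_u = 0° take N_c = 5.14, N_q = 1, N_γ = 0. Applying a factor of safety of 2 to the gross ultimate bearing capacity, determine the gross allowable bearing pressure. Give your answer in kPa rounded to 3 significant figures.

q = γ·D_f = 17.9 × 2.77 = 49.583 kPa.
c·N_c = 84 × 5.14 = 431.76 kPa
q·N_q = 49.583 × 1 = 49.583 kPa
q_ult = 431.76 + 49.583 = 481.34 kPa.
q_all = q_ult / FS = 481.34 / 2 = 240.67 kPa.

q_all ≈ 241 kPa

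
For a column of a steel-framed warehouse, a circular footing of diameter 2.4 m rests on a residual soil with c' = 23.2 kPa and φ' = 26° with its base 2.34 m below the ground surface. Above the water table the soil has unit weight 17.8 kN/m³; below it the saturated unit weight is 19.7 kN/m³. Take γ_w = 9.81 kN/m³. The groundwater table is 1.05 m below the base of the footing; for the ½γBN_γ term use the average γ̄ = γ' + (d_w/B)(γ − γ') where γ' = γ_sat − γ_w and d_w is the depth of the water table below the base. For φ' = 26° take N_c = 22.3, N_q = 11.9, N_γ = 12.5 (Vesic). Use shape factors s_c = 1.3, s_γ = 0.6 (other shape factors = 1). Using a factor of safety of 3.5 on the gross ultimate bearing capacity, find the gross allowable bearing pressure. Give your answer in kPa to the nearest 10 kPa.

q_all ≈ 370 kPa

Effective surcharge at the founding depth q = γ·D_f = 17.8 × 2.34 = 41.652 kPa.
With d_w = 1.05 m < B, γ̄ = 9.89 + (1.05/2.4) × (17.8 − 9.89) = 13.351 kN/m³.
q_ult = c·N_c·s_c + q·N_q + 0.5·γ·B·N_γ·s_γ
     = 23.2 × 22.3 × 1.3 + 41.652 × 11.9 + 0.5 × 13.351 × 2.4 × 12.5 × 0.6
     = 672.57 + 495.66 + 120.16 = 1288.4 kPa.
q_all = 1288.4 / 3.5 = 368.11 kPa.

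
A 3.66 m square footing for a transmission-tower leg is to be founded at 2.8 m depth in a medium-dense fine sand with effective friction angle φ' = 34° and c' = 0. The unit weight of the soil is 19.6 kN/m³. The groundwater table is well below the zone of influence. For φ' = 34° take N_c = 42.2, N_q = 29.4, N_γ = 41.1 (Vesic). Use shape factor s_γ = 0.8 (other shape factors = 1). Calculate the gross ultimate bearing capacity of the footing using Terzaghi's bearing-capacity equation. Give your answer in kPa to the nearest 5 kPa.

q_ult ≈ 2795 kPa

Effective surcharge at the founding depth q = γ·D_f = 19.6 × 2.8 = 54.88 kPa.
q_ult = q·N_q + 0.5·γ·B·N_γ·s_γ
     = 54.88 × 29.4 + 0.5 × 19.6 × 3.66 × 41.1 × 0.8
     = 1613.5 + 1179.3 = 2792.8 kPa.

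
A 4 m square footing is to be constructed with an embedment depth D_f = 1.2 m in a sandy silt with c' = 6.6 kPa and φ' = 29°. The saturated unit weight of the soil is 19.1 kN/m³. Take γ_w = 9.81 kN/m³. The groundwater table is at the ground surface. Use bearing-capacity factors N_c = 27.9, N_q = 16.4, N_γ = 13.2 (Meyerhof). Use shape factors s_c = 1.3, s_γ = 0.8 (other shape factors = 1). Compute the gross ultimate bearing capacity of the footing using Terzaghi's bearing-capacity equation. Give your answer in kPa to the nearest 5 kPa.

q_ult ≈ 620 kPa

γ' = 19.1 − 9.81 = 9.29 kN/m³ (submerged throughout). q = 9.29 × 1.2 = 11.148 kPa; the same γ' applies in the ½γBN_γ term.
c·N_c·s_c = 6.6 × 27.9 × 1.3 = 239.38 kPa
q·N_q = 11.148 × 16.4 = 182.83 kPa
0.5·γ·B·N_γ·s_γ = 0.5 × 9.29 × 4 × 13.2 × 0.8 = 196.2 kPa
q_ult = 239.38 + 182.83 + 196.2 = 618.41 kPa.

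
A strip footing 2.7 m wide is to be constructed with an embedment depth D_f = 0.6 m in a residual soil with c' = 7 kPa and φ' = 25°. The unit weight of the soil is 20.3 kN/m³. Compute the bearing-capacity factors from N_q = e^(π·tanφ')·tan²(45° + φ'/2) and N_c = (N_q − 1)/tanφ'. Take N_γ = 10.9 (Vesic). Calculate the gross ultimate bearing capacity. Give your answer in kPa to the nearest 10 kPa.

tan25° = 0.4663, so N_q = e^(π×0.4663)·tan²(57.5°) = 4.327 × 2.464 = 10.66.
N_c = (10.66 − 1)/tan25° = 20.72.
Effective surcharge at the founding depth q = γ·D_f = 20.3 × 0.6 = 12.18 kPa.
q_ult = c·N_c + q·N_q + 0.5·γ·B·N_γ
     = 7 × 20.721 + 12.18 × 10.662 + 0.5 × 20.3 × 2.7 × 10.9
     = 145.04 + 129.86 + 298.71 = 573.62 kPa.

q_ult ≈ 570 kPa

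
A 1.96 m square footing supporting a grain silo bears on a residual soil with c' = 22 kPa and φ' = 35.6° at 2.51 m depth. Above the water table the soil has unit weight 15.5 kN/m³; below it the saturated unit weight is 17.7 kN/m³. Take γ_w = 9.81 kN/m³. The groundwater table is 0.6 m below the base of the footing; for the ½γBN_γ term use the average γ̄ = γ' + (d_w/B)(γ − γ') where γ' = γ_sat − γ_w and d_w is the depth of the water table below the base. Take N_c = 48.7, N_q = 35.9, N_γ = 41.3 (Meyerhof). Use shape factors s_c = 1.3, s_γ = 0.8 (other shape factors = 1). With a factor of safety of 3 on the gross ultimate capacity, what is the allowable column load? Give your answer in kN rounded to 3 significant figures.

P_all ≈ 4000 kN

Effective surcharge at the founding depth q = γ·D_f = 15.5 × 2.51 = 38.905 kPa.
With d_w = 0.6 m < B, γ̄ = 7.89 + (0.6/1.96) × (15.5 − 7.89) = 10.22 kN/m³.
q_ult = c·N_c·s_c + q·N_q + 0.5·γ·B·N_γ·s_γ
     = 22 × 48.7 × 1.3 + 38.905 × 35.9 + 0.5 × 10.22 × 1.96 × 41.3 × 0.8
     = 1392.8 + 1396.7 + 330.9 = 3120.4 kPa.
Gross allowable pressure q_all = 3120.4 / 3 = 1040.1 kPa.
Footing area = 3.8416 m², so allowable column load = 1040.1 × 3.8416 = 3995.8 kN.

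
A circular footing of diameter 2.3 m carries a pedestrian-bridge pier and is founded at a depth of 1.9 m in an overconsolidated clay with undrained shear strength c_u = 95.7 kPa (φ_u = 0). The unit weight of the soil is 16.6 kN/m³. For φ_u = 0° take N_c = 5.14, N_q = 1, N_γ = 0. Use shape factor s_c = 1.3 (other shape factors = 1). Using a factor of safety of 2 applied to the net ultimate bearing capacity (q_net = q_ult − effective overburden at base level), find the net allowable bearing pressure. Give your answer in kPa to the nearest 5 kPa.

q = γ·D_f = 16.6 × 1.9 = 31.54 kPa.
c·N_c·s_c = 95.7 × 5.14 × 1.3 = 639.47 kPa
q·N_q = 31.54 × 1 = 31.54 kPa
q_ult = 639.47 + 31.54 = 671.01 kPa.
Net ultimate: q_net = 671.01 − 31.54 = 639.47 kPa.
q_all(net) = 639.47 / 2 = 319.73 kPa.

q_all(net) ≈ 320 kPa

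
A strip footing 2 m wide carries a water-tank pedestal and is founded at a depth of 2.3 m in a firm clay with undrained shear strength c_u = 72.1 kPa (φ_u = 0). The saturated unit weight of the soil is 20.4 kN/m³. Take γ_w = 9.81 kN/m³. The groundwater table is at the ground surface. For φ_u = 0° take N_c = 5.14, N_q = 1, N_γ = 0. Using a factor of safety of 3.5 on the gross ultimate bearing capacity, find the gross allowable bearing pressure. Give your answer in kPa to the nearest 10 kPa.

q_all ≈ 110 kPa

Water table at ground surface, so effective unit weight γ' = 20.4 − 9.81 = 10.59 kN/m³ is used throughout; overburden q = 10.59 × 2.3 = 24.357 kPa.
Cohesion term c·N_c = 72.1 × 5.14 = 370.59 kPa; surcharge term q·N_q = 24.357 × 1 = 24.357 kPa.
q_ult = 370.59 + 24.357 = 394.95 kPa.
q_all = 394.95 / 3.5 = 112.84 kPa.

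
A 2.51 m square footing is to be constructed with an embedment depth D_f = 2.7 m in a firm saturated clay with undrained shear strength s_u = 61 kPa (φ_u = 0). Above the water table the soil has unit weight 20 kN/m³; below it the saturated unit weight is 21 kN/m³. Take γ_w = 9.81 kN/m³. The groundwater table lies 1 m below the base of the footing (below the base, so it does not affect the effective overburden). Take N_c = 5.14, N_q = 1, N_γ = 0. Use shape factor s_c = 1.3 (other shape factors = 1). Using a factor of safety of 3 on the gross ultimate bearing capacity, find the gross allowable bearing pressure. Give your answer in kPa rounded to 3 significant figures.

Overburden at base level: q = 20 × 2.7 = 54 kPa.
Cohesion term c·N_c·s_c = 61 × 5.14 × 1.3 = 407.6 kPa; surcharge term q·N_q = 54 × 1 = 54 kPa.
q_ult = 407.6 + 54 = 461.6 kPa.
q_all = 461.6 / 3 = 153.87 kPa.

q_all ≈ 154 kPa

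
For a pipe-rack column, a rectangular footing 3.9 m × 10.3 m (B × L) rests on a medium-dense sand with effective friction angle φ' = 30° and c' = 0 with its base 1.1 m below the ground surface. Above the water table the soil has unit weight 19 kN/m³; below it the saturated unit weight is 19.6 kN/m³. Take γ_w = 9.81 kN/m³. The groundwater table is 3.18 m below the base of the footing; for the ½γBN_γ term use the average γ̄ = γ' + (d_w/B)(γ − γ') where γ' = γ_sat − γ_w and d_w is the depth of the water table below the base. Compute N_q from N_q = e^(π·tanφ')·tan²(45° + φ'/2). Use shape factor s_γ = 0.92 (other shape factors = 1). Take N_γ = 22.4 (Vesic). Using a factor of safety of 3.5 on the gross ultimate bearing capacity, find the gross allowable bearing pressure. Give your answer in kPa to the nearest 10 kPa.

N_q = e^(π·tan30°)·tan²(60°) = 18.4.
Effective surcharge at the founding depth q = γ·D_f = 19 × 1.1 = 20.9 kPa.
With d_w = 3.18 m < B, γ̄ = 9.79 + (3.18/3.9) × (19 − 9.79) = 17.3 kN/m³.
q_ult = q·N_q + 0.5·γ·B·N_γ·s_γ
     = 20.9 × 18.401 + 0.5 × 17.3 × 3.9 × 22.4 × 0.92
     = 384.58 + 695.2 = 1079.8 kPa.
q_all = 1079.8 / 3.5 = 308.51 kPa.

q_all ≈ 310 kPa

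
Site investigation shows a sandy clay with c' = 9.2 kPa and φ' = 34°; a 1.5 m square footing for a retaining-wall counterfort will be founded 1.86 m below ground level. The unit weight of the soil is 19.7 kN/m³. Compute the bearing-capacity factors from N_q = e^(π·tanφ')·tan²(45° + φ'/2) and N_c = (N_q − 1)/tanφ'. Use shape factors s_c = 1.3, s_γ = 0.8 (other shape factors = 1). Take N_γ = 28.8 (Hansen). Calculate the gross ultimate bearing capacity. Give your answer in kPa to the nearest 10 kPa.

q_ult ≈ 1920 kPa

tan34° = 0.6745, so N_q = e^(π×0.6745)·tan²(62°) = 8.323 × 3.537 = 29.44.
N_c = (29.44 − 1)/tan34° = 42.16.
Effective surcharge at the founding depth q = γ·D_f = 19.7 × 1.86 = 36.642 kPa.
q_ult = c·N_c·s_c + q·N_q + 0.5·γ·B·N_γ·s_γ
     = 9.2 × 42.164 × 1.3 + 36.642 × 29.44 + 0.5 × 19.7 × 1.5 × 28.8 × 0.8
     = 504.28 + 1078.7 + 340.42 = 1923.4 kPa.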